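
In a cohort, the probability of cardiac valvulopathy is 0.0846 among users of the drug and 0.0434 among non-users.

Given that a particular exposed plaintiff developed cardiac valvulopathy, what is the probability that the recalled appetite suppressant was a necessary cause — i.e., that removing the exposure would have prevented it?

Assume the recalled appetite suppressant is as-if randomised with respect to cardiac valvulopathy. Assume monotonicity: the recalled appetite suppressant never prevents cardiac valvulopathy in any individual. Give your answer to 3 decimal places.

PN ≈ 0.487

Let p₁ = 0.0846, p₀ = 0.0434.
Under exogeneity and monotonicity, PN = (p₁ − p₀) / p₁.
PN = (0.0846 − 0.0434) / 0.0846 = 0.0412 / 0.0846 ≈ 0.4870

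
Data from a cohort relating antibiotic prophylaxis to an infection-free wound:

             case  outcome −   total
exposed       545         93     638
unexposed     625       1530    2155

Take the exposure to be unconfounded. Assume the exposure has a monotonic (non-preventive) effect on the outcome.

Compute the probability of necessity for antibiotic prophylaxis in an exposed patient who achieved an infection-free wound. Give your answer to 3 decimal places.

PN ≈ 0.660

p₁ = P(outcome | exposed) = 545/638 = 0.85423
p₀ = P(outcome | unexposed) = 625/2155 = 0.29002
Under exogeneity and monotonicity, PN = (p₁ − p₀) / p₁.
PN = (0.85423 − 0.29002) / 0.85423 = 0.56421 / 0.85423 ≈ 0.6605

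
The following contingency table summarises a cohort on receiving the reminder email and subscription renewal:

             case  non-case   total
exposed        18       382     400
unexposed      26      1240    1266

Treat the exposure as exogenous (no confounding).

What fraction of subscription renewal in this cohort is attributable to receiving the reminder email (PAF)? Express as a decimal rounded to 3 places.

p₁ = P(outcome | exposed) = 18/400 = 0.045
p₀ = P(outcome | unexposed) = 26/1266 = 0.020537
Exposure prevalence π = 400/1666 = 0.2401; overall risk P(Y=1) = 0.026411.
Under exogeneity, PAF = [P(Y=1) − p₀]/P(Y=1).
PAF = (0.026411 − 0.020537) / 0.026411 ≈ 0.2224

PAF ≈ 0.222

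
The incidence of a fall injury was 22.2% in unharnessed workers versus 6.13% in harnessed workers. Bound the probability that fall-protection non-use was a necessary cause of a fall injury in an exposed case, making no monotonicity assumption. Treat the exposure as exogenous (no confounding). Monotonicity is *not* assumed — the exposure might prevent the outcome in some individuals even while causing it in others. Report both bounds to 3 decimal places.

0.724 ≤ PN ≤ 1.000

p₁ = 0.222, p₀ = 0.0613.
Under exogeneity alone the bounds on PN are max{0,(p₁−p₀)/p₁} ≤ PN ≤ min{1,(1−p₀)/p₁}.
  lower = (p₁ − p₀)/p₁ = 0.1607 / 0.222 ≈ 0.7239
  upper = min{1, (1 − p₀)/p₁} = 0.9387 / 0.222 ≈ 4.2284 → capped at 1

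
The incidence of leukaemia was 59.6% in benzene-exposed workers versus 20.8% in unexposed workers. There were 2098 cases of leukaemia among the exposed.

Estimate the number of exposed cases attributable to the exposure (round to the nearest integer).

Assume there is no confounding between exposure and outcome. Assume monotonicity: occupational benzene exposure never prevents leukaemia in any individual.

p₁ = 0.596, p₀ = 0.208.
PN = (p₁ − p₀)/p₁ = (0.596 − 0.208) / 0.596 ≈ 0.65101.
Attributable cases ≈ PN × (exposed cases) = 0.65101 × 2098 ≈ 1365.81.

about 1366 cases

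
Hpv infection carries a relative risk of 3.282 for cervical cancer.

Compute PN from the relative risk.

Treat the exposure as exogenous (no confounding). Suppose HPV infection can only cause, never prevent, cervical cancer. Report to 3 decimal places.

Under exogeneity and monotonicity, PN = (RR − 1) / RR = 1 − 1/RR.
PN = (3.282 − 1) / 3.282 = 2.282 / 3.282 ≈ 0.6953

PN ≈ 0.695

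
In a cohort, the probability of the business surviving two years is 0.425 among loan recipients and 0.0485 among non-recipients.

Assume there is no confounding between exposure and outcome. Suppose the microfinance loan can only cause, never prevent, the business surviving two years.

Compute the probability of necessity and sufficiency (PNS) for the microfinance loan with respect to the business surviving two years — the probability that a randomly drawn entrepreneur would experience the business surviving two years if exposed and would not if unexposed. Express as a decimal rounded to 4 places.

Let p₁ = 0.425, p₀ = 0.0485.
Under exogeneity and monotonicity, PNS = p₁ − p₀.
PNS = 0.425 − 0.0485 = 0.3765

PNS ≈ 0.3765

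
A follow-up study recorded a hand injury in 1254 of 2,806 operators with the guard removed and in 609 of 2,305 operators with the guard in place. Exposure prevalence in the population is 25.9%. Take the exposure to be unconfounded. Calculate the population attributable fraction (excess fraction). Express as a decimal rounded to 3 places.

p₁ = P(outcome | exposed) = 1254/2806 = 0.4469
p₀ = P(outcome | unexposed) = 609/2305 = 0.26421
Overall risk P(Y=1) = π·p₁ + (1−π)·p₀ = 0.259×0.4469 + 0.741×0.26421 = 0.31153.
Under exogeneity, PAF = [P(Y=1) − p₀] / P(Y=1).
PAF = (0.31153 − 0.26421) / 0.31153 ≈ 0.1519

PAF ≈ 0.152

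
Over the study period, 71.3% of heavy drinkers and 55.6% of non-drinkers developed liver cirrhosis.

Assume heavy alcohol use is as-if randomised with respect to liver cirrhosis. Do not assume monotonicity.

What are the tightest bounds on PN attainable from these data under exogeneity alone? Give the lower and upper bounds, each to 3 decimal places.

0.220 ≤ PN ≤ 0.623

p₁ = 0.713, p₀ = 0.556.
Under exogeneity alone the bounds on PN are max{0,(p₁−p₀)/p₁} ≤ PN ≤ min{1,(1−p₀)/p₁}.
  lower = (p₁ − p₀)/p₁ = 0.157 / 0.713 ≈ 0.2202
  upper = min{1, (1 − p₀)/p₁} = 0.444 / 0.713 ≈ 0.6227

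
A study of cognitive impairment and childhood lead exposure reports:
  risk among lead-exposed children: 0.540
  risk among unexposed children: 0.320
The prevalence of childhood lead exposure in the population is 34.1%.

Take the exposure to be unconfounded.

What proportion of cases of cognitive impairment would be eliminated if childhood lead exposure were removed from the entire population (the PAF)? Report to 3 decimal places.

PAF ≈ 0.190

Let p₁ = 0.54, p₀ = 0.32.
Overall risk P(Y=1) = π·p₁ + (1−π)·p₀ = 0.341×0.54 + 0.659×0.32 = 0.39502.
Under exogeneity, PAF = [P(Y=1) − p₀] / P(Y=1).
PAF = (0.39502 − 0.32) / 0.39502 ≈ 0.1899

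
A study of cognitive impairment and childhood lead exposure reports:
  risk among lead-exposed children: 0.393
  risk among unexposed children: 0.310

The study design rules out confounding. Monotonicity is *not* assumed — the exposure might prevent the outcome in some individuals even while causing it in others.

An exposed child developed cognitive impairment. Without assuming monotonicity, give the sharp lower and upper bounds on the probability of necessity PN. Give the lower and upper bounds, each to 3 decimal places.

0.211 ≤ PN ≤ 1.000

Let p₁ = 0.393, p₀ = 0.31.
Under exogeneity alone the bounds on PN are max{0,(p₁−p₀)/p₁} ≤ PN ≤ min{1,(1−p₀)/p₁}.
  lower = (p₁ − p₀)/p₁ = 0.083 / 0.393 ≈ 0.2112
  upper = min{1, (1 − p₀)/p₁} = 0.69 / 0.393 ≈ 1.7557 → capped at 1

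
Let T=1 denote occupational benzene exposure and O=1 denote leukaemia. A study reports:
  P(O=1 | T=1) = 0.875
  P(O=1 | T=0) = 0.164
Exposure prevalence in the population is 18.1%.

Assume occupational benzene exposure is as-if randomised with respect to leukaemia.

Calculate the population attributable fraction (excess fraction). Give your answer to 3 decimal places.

PAF ≈ 0.440

Let p₁ = 0.875, p₀ = 0.164.
Overall risk P(Y=1) = π·p₁ + (1−π)·p₀ = 0.181×0.875 + 0.819×0.164 = 0.29269.
Under exogeneity, PAF = [P(Y=1) − p₀] / P(Y=1).
PAF = (0.29269 − 0.164) / 0.29269 ≈ 0.4397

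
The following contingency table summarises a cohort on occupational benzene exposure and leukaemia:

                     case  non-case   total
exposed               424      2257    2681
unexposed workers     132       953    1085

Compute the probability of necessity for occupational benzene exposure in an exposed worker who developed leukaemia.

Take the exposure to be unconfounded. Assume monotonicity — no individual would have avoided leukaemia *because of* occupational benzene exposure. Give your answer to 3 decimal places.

p₁ = P(outcome | exposed) = 424/2681 = 0.15815
p₀ = P(outcome | unexposed) = 132/1085 = 0.12166
Under exogeneity and monotonicity, PN = (p₁ − p₀)/p₁.
PN = (0.15815 − 0.12166) / 0.15815 ≈ 0.2307

PN ≈ 0.231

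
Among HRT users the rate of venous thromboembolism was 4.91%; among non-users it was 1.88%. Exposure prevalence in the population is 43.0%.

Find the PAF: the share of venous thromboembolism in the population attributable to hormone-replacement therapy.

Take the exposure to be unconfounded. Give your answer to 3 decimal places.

PAF ≈ 0.409

p₁ = 0.0491, p₀ = 0.0188.
Overall risk P(Y=1) = π·p₁ + (1−π)·p₀ = 0.43×0.0491 + 0.57×0.0188 = 0.031829.
Under exogeneity, PAF = [P(Y=1) − p₀] / P(Y=1).
PAF = (0.031829 − 0.0188) / 0.031829 ≈ 0.4093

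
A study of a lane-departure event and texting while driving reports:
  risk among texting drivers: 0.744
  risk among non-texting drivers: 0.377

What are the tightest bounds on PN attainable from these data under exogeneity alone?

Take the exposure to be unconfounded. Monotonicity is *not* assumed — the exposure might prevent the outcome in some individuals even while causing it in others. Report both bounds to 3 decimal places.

Let p₁ = 0.744, p₀ = 0.377.
Under exogeneity alone the bounds on PN are max{0,(p₁−p₀)/p₁} ≤ PN ≤ min{1,(1−p₀)/p₁}.
  lower = (p₁ − p₀)/p₁ = 0.367 / 0.744 ≈ 0.4933
  upper = min{1, (1 − p₀)/p₁} = 0.623 / 0.744 ≈ 0.8374

0.493 ≤ PN ≤ 0.837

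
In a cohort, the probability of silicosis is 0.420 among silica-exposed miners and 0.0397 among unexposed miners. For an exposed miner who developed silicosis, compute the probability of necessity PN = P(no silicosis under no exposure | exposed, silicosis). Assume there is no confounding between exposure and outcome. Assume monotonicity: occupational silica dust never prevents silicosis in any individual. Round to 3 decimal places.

PN ≈ 0.905

Let p₁ = 0.42, p₀ = 0.0397.
Under exogeneity and monotonicity, PN = (p₁ − p₀) / p₁.
PN = (0.42 − 0.0397) / 0.42 = 0.3803 / 0.42 ≈ 0.9055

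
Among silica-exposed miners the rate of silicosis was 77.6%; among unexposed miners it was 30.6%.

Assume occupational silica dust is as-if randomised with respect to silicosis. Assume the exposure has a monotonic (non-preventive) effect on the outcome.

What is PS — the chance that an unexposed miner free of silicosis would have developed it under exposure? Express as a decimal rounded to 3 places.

PS ≈ 0.677

p₁ = 0.776, p₀ = 0.306.
Under exogeneity and monotonicity, PS = (p₁ − p₀) / (1 − p₀).
PS = (0.776 − 0.306) / (1 − 0.306) = 0.47 / 0.694 ≈ 0.6772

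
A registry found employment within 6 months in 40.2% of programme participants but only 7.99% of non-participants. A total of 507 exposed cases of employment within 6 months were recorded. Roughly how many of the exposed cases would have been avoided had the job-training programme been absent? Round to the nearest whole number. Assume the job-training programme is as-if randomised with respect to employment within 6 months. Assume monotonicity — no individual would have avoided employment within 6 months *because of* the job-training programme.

about 406 cases

p₁ = 0.402, p₀ = 0.0799.
PN = (p₁ − p₀)/p₁ = (0.402 − 0.0799) / 0.402 ≈ 0.80124.
Attributable cases ≈ PN × (exposed cases) = 0.80124 × 507 ≈ 406.23.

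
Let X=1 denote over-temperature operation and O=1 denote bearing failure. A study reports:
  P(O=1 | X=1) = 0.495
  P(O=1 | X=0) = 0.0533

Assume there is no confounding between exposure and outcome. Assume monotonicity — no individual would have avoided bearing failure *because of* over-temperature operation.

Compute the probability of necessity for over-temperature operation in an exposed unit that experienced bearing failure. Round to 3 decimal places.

PN ≈ 0.892

Let p₁ = 0.495, p₀ = 0.0533.
Under exogeneity and monotonicity, PN = (p₁ − p₀) / p₁.
PN = (0.495 − 0.0533) / 0.495 = 0.4417 / 0.495 ≈ 0.8923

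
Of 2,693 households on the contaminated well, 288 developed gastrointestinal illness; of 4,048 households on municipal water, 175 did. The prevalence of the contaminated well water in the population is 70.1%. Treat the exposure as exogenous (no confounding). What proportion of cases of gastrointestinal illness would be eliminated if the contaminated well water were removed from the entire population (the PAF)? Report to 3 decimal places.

p₁ = P(outcome | exposed) = 288/2693 = 0.10694
p₀ = P(outcome | unexposed) = 175/4048 = 0.043231
Overall risk P(Y=1) = π·p₁ + (1−π)·p₀ = 0.701×0.10694 + 0.299×0.043231 = 0.087894.
Under exogeneity, PAF = [P(Y=1) − p₀] / P(Y=1).
PAF = (0.087894 − 0.043231) / 0.087894 ≈ 0.5081

PAF ≈ 0.508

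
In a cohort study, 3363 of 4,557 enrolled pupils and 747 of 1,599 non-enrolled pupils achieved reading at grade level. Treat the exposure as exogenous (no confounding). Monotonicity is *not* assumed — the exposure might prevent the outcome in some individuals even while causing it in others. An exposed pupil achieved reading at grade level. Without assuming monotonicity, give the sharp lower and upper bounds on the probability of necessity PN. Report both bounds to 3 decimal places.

p₁ = P(outcome | exposed) = 3363/4557 = 0.73799
p₀ = P(outcome | unexposed) = 747/1599 = 0.46717
Under exogeneity alone the bounds on PN are max{0,(p₁−p₀)/p₁} ≤ PN ≤ min{1,(1−p₀)/p₁}.
  lower = (p₁ − p₀)/p₁ = 0.27082 / 0.73799 ≈ 0.3670
  upper = min{1, (1 − p₀)/p₁} = 0.53283 / 0.73799 ≈ 0.7220

0.367 ≤ PN ≤ 0.722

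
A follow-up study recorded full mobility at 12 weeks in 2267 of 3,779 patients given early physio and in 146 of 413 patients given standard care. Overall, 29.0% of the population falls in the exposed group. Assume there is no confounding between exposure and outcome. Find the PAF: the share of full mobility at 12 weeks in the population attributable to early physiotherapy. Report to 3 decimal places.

PAF ≈ 0.168

p₁ = P(outcome | exposed) = 2267/3779 = 0.59989
p₀ = P(outcome | unexposed) = 146/413 = 0.35351
Overall risk P(Y=1) = π·p₁ + (1−π)·p₀ = 0.29×0.59989 + 0.71×0.35351 = 0.42496.
Under exogeneity, PAF = [P(Y=1) − p₀] / P(Y=1).
PAF = (0.42496 − 0.35351) / 0.42496 ≈ 0.1681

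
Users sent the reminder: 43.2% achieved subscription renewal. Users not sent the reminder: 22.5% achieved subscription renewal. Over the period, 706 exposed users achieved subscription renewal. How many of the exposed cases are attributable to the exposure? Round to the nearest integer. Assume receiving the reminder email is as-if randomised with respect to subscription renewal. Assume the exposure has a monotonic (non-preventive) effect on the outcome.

p₁ = 0.432, p₀ = 0.225.
PN = (p₁ − p₀)/p₁ = (0.432 − 0.225) / 0.432 ≈ 0.47917.
Attributable cases ≈ PN × (exposed cases) = 0.47917 × 706 ≈ 338.29.

about 338 cases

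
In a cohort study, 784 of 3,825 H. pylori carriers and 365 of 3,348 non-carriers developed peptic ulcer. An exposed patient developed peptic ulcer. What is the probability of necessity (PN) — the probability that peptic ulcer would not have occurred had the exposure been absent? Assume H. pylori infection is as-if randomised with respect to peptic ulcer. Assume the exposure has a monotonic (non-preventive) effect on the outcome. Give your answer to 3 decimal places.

p₁ = P(outcome | exposed) = 784/3825 = 0.20497
p₀ = P(outcome | unexposed) = 365/3348 = 0.10902
Under exogeneity and monotonicity, PN = (p₁ − p₀) / p₁.
PN = (0.20497 − 0.10902) / 0.20497 = 0.095947 / 0.20497 ≈ 0.4681

PN ≈ 0.468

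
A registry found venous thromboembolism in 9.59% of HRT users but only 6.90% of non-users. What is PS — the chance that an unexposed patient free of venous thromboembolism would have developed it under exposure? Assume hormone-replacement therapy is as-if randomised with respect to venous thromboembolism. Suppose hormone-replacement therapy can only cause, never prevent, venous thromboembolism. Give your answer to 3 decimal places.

PS ≈ 0.029

p₁ = 0.0959, p₀ = 0.069.
Under exogeneity and monotonicity, PS = (p₁ − p₀) / (1 − p₀).
PS = (0.0959 − 0.069) / (1 − 0.069) = 0.0269 / 0.931 ≈ 0.0289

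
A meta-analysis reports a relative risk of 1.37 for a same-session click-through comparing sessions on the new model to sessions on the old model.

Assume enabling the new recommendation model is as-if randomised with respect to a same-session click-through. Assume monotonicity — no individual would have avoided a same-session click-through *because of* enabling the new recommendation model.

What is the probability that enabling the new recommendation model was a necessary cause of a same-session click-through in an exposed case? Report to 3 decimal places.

Under exogeneity and monotonicity, PN = (RR − 1) / RR = 1 − 1/RR.
PN = (1.37 − 1) / 1.37 = 0.37 / 1.37 ≈ 0.2701

PN ≈ 0.270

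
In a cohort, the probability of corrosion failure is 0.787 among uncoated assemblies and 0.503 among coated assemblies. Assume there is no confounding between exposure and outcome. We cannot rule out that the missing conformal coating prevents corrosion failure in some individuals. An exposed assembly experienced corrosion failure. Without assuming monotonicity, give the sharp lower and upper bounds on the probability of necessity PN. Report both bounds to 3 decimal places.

Let p₁ = 0.787, p₀ = 0.503.
Under exogeneity alone the bounds on PN are max{0,(p₁−p₀)/p₁} ≤ PN ≤ min{1,(1−p₀)/p₁}.
  lower = (p₁ − p₀)/p₁ = 0.284 / 0.787 ≈ 0.3609
  upper = min{1, (1 − p₀)/p₁} = 0.497 / 0.787 ≈ 0.6315

0.361 ≤ PN ≤ 0.632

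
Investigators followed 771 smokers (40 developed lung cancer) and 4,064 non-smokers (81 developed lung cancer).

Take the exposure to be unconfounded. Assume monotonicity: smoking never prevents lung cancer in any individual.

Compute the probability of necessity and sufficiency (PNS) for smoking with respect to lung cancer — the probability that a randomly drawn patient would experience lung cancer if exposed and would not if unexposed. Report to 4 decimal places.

PNS ≈ 0.0319

p₁ = P(outcome | exposed) = 40/771 = 0.051881
p₀ = P(outcome | unexposed) = 81/4064 = 0.019931
Under exogeneity and monotonicity, PNS = p₁ − p₀.
PNS = 0.051881 − 0.019931 = 0.03195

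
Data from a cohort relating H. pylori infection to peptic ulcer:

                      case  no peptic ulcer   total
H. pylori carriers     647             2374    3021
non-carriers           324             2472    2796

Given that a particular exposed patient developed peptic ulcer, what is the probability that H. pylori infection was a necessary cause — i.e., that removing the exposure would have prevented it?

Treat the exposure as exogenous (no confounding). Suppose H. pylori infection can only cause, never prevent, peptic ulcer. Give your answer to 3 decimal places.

p₁ = P(outcome | exposed) = 647/3021 = 0.21417
p₀ = P(outcome | unexposed) = 324/2796 = 0.11588
Under exogeneity and monotonicity, PN = (p₁ − p₀)/p₁.
PN = (0.21417 − 0.11588) / 0.21417 ≈ 0.4589

PN ≈ 0.459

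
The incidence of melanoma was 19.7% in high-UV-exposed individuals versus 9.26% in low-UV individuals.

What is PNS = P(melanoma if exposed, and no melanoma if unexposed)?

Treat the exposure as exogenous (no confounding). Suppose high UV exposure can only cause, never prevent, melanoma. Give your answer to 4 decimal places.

p₁ = 0.197, p₀ = 0.0926.
Under exogeneity and monotonicity, PNS = p₁ − p₀.
PNS = 0.197 − 0.0926 = 0.1044

PNS ≈ 0.1044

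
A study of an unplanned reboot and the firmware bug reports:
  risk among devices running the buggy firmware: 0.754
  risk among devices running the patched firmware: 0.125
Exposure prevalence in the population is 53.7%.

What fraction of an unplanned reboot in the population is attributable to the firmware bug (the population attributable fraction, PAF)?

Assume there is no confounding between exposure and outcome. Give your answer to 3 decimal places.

Let p₁ = 0.754, p₀ = 0.125.
Overall risk P(Y=1) = π·p₁ + (1−π)·p₀ = 0.537×0.754 + 0.463×0.125 = 0.46277.
Under exogeneity, PAF = [P(Y=1) − p₀] / P(Y=1).
PAF = (0.46277 − 0.125) / 0.46277 ≈ 0.7299

PAF ≈ 0.730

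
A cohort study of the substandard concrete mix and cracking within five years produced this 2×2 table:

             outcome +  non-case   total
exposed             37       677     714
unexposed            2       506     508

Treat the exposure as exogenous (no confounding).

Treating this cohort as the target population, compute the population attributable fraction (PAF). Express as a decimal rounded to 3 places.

PAF ≈ 0.877

p₁ = P(outcome | exposed) = 37/714 = 0.051821
p₀ = P(outcome | unexposed) = 2/508 = 0.003937
Exposure prevalence π = 714/1222 = 0.58429; overall risk P(Y=1) = 0.031915.
Under exogeneity, PAF = [P(Y=1) − p₀]/P(Y=1).
PAF = (0.031915 − 0.003937) / 0.031915 ≈ 0.8766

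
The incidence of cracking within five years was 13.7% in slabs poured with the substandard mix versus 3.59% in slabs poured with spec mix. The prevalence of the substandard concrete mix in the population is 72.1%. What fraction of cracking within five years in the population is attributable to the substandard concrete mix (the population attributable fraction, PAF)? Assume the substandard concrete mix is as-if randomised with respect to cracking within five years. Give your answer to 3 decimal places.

PAF ≈ 0.670

p₁ = 0.137, p₀ = 0.0359.
Overall risk P(Y=1) = π·p₁ + (1−π)·p₀ = 0.721×0.137 + 0.279×0.0359 = 0.10879.
Under exogeneity, PAF = [P(Y=1) − p₀] / P(Y=1).
PAF = (0.10879 − 0.0359) / 0.10879 ≈ 0.6700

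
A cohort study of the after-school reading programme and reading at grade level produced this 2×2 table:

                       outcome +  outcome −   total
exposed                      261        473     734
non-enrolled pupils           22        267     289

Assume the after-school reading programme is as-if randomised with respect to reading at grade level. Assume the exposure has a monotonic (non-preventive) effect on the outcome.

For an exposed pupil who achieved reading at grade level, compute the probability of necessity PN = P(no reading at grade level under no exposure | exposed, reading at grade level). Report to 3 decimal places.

PN ≈ 0.786

p₁ = P(outcome | exposed) = 261/734 = 0.35559
p₀ = P(outcome | unexposed) = 22/289 = 0.076125
Under exogeneity and monotonicity, PN = (p₁ − p₀)/p₁.
PN = (0.35559 − 0.076125) / 0.35559 ≈ 0.7859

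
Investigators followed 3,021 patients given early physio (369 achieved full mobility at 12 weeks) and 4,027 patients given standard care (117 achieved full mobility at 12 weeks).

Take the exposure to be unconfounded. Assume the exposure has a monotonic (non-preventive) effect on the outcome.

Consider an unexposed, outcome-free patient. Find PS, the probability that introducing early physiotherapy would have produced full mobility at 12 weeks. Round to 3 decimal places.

PS ≈ 0.096

p₁ = P(outcome | exposed) = 369/3021 = 0.12214
p₀ = P(outcome | unexposed) = 117/4027 = 0.029054
Under exogeneity and monotonicity, PS = (p₁ − p₀) / (1 − p₀).
PS = (0.12214 − 0.029054) / (1 − 0.029054) = 0.093091 / 0.97095 ≈ 0.0959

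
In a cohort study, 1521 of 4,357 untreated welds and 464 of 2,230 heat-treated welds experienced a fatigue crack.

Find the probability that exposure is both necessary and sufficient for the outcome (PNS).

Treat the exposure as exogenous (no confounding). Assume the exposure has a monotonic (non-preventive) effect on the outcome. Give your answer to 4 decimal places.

p₁ = P(outcome | exposed) = 1521/4357 = 0.34909
p₀ = P(outcome | unexposed) = 464/2230 = 0.20807
Under exogeneity and monotonicity, PNS = p₁ − p₀.
PNS = 0.34909 − 0.20807 = 0.14102

PNS ≈ 0.1410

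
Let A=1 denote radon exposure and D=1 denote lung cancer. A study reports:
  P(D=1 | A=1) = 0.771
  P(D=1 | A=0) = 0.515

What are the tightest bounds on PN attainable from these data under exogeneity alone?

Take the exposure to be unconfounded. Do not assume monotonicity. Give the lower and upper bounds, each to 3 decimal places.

0.332 ≤ PN ≤ 0.629

Let p₁ = 0.771, p₀ = 0.515.
Under exogeneity alone the bounds on PN are max{0,(p₁−p₀)/p₁} ≤ PN ≤ min{1,(1−p₀)/p₁}.
  lower = (p₁ − p₀)/p₁ = 0.256 / 0.771 ≈ 0.3320
  upper = min{1, (1 − p₀)/p₁} = 0.485 / 0.771 ≈ 0.6291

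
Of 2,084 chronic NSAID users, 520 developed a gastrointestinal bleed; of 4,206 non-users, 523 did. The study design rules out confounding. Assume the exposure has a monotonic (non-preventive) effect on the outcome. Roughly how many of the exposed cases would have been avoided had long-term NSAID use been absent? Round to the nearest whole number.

about 261 cases

p₁ = P(outcome | exposed) = 520/2084 = 0.24952
p₀ = P(outcome | unexposed) = 523/4206 = 0.12435
PN = (p₁ − p₀)/p₁ = (0.24952 − 0.12435) / 0.24952 ≈ 0.50166.
Attributable cases ≈ PN × (exposed cases) = 0.50166 × 520 ≈ 260.86.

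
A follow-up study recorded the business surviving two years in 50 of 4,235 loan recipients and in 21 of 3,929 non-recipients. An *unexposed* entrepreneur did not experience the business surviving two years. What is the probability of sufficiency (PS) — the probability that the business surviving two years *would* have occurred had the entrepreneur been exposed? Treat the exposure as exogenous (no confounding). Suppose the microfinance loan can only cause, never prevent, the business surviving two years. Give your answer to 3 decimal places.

p₁ = P(outcome | exposed) = 50/4235 = 0.011806
p₀ = P(outcome | unexposed) = 21/3929 = 0.0053449
Under exogeneity and monotonicity, PS = (p₁ − p₀) / (1 − p₀).
PS = (0.011806 − 0.0053449) / (1 − 0.0053449) = 0.0064615 / 0.99466 ≈ 0.0065

PS ≈ 0.006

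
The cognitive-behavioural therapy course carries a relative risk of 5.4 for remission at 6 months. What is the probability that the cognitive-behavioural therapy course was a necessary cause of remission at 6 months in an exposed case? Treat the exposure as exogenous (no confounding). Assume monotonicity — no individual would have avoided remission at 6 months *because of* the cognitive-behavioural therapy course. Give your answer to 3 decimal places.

PN ≈ 0.815

Under exogeneity and monotonicity, PN = (RR − 1) / RR = 1 − 1/RR.
PN = (5.4 − 1) / 5.4 = 4.4 / 5.4 ≈ 0.8148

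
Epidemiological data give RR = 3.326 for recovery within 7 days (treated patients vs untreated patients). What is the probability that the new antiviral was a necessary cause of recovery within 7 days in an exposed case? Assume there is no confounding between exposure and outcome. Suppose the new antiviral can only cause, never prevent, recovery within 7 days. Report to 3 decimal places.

Under exogeneity and monotonicity, PN = (RR − 1) / RR = 1 − 1/RR.
PN = (3.326 − 1) / 3.326 = 2.326 / 3.326 ≈ 0.6993

PN ≈ 0.699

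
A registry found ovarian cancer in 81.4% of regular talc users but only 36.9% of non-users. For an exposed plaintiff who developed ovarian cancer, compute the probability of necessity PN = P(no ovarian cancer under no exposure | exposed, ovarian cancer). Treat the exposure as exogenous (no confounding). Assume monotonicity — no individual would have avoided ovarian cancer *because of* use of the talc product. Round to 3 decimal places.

PN ≈ 0.547

p₁ = 0.814, p₀ = 0.369.
Under exogeneity and monotonicity, PN = (p₁ − p₀) / p₁.
PN = (0.814 − 0.369) / 0.814 = 0.445 / 0.814 ≈ 0.5467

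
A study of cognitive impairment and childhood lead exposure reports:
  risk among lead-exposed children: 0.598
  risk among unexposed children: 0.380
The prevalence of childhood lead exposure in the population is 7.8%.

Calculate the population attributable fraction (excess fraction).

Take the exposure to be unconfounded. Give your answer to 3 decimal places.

PAF ≈ 0.043

Let p₁ = 0.598, p₀ = 0.38.
Overall risk P(Y=1) = π·p₁ + (1−π)·p₀ = 0.078×0.598 + 0.922×0.38 = 0.397.
Under exogeneity, PAF = [P(Y=1) − p₀] / P(Y=1).
PAF = (0.397 − 0.38) / 0.397 ≈ 0.0428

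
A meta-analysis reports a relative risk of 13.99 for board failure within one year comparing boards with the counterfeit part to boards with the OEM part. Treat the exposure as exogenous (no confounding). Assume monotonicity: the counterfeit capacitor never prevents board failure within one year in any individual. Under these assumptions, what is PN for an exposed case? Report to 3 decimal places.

Under exogeneity and monotonicity, PN = (RR − 1) / RR = 1 − 1/RR.
PN = (13.99 − 1) / 13.99 = 12.99 / 13.99 ≈ 0.9285

PN ≈ 0.929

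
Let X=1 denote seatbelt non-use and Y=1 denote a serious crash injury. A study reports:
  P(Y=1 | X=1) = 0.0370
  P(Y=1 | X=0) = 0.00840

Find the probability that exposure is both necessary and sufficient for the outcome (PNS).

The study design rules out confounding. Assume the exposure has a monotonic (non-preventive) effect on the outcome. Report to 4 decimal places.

Let p₁ = 0.037, p₀ = 0.0084.
Under exogeneity and monotonicity, PNS = p₁ − p₀.
PNS = 0.037 − 0.0084 = 0.0286

PNS ≈ 0.0286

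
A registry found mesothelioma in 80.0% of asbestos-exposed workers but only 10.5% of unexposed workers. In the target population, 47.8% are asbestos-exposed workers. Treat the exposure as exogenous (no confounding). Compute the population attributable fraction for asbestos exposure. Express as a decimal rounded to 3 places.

PAF ≈ 0.760

p₁ = 0.8, p₀ = 0.105.
Overall risk P(Y=1) = π·p₁ + (1−π)·p₀ = 0.478×0.8 + 0.522×0.105 = 0.43721.
Under exogeneity, PAF = [P(Y=1) − p₀] / P(Y=1).
PAF = (0.43721 − 0.105) / 0.43721 ≈ 0.7598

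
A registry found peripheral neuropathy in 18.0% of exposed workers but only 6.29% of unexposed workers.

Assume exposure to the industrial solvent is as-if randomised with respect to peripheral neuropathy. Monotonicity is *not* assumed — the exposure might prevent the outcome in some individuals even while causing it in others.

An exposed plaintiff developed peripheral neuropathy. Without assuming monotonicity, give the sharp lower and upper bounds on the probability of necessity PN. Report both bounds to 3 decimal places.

0.651 ≤ PN ≤ 1.000

p₁ = 0.18, p₀ = 0.0629.
Under exogeneity alone the bounds on PN are max{0,(p₁−p₀)/p₁} ≤ PN ≤ min{1,(1−p₀)/p₁}.
  lower = (p₁ − p₀)/p₁ = 0.1171 / 0.18 ≈ 0.6506
  upper = min{1, (1 − p₀)/p₁} = 0.9371 / 0.18 ≈ 5.2061 → capped at 1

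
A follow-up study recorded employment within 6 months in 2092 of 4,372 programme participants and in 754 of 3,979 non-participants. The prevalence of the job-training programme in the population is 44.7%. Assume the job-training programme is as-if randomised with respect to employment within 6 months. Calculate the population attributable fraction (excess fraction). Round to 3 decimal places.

PAF ≈ 0.405

p₁ = P(outcome | exposed) = 2092/4372 = 0.4785
p₀ = P(outcome | unexposed) = 754/3979 = 0.18949
Overall risk P(Y=1) = π·p₁ + (1−π)·p₀ = 0.447×0.4785 + 0.553×0.18949 = 0.31868.
Under exogeneity, PAF = [P(Y=1) − p₀] / P(Y=1).
PAF = (0.31868 − 0.18949) / 0.31868 ≈ 0.4054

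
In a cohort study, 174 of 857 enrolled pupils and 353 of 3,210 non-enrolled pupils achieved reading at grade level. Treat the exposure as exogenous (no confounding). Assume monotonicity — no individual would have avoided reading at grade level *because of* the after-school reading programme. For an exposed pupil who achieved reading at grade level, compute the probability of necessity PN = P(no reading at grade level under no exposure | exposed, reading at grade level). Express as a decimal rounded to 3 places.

p₁ = P(outcome | exposed) = 174/857 = 0.20303
p₀ = P(outcome | unexposed) = 353/3210 = 0.10997
Under exogeneity and monotonicity, PN = (p₁ − p₀) / p₁.
PN = (0.20303 − 0.10997) / 0.20303 = 0.093065 / 0.20303 ≈ 0.4584

PN ≈ 0.458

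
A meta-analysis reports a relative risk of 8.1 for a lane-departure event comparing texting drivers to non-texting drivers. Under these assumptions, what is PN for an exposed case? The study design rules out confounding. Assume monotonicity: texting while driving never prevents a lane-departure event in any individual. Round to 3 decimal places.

PN ≈ 0.877

Under exogeneity and monotonicity, PN = (RR − 1) / RR = 1 − 1/RR.
PN = (8.1 − 1) / 8.1 = 7.1 / 8.1 ≈ 0.8765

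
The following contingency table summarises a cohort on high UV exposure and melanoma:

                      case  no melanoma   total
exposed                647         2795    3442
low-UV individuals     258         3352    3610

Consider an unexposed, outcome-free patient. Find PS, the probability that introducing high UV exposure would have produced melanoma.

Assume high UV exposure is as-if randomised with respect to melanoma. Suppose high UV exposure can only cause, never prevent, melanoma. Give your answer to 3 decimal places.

PS ≈ 0.125

p₁ = P(outcome | exposed) = 647/3442 = 0.18797
p₀ = P(outcome | unexposed) = 258/3610 = 0.071468
Under exogeneity and monotonicity, PS = (p₁ − p₀)/(1 − p₀).
PS = (0.18797 − 0.071468) / 0.92853 ≈ 0.1255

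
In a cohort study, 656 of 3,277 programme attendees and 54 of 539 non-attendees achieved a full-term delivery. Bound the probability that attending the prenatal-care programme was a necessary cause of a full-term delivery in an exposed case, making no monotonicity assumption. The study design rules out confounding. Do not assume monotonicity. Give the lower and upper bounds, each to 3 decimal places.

0.500 ≤ PN ≤ 1.000

p₁ = P(outcome | exposed) = 656/3277 = 0.20018
p₀ = P(outcome | unexposed) = 54/539 = 0.10019
Under exogeneity alone the bounds on PN are max{0,(p₁−p₀)/p₁} ≤ PN ≤ min{1,(1−p₀)/p₁}.
  lower = (p₁ − p₀)/p₁ = 0.099998 / 0.20018 ≈ 0.4995
  upper = min{1, (1 − p₀)/p₁} = 0.89981 / 0.20018 ≈ 4.4950 → capped at 1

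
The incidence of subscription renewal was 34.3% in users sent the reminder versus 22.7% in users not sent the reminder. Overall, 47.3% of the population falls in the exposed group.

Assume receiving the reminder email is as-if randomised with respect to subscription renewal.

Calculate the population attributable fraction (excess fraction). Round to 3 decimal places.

p₁ = 0.343, p₀ = 0.227.
Overall risk P(Y=1) = π·p₁ + (1−π)·p₀ = 0.473×0.343 + 0.527×0.227 = 0.28187.
Under exogeneity, PAF = [P(Y=1) − p₀] / P(Y=1).
PAF = (0.28187 − 0.227) / 0.28187 ≈ 0.1947

PAF ≈ 0.195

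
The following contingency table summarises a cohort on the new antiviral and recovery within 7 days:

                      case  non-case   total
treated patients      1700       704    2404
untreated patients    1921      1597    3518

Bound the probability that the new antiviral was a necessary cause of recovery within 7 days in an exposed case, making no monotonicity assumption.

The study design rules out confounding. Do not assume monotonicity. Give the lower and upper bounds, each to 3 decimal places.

0.228 ≤ PN ≤ 0.642

p₁ = P(outcome | exposed) = 1700/2404 = 0.70715
p₀ = P(outcome | unexposed) = 1921/3518 = 0.54605
Under exogeneity alone the bounds on PN are max{0,(p₁−p₀)/p₁} ≤ PN ≤ min{1,(1−p₀)/p₁}.
  lower = (p₁ − p₀)/p₁ = 0.16111 / 0.70715 ≈ 0.2278
  upper = min{1, (1 − p₀)/p₁} = 0.45395 / 0.70715 ≈ 0.6419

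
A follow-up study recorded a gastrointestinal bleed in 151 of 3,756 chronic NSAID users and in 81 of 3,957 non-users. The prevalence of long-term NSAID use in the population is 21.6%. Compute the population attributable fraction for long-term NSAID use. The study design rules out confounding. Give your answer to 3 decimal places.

PAF ≈ 0.172

p₁ = P(outcome | exposed) = 151/3756 = 0.040202
p₀ = P(outcome | unexposed) = 81/3957 = 0.02047
Overall risk P(Y=1) = π·p₁ + (1−π)·p₀ = 0.216×0.040202 + 0.784×0.02047 = 0.024732.
Under exogeneity, PAF = [P(Y=1) − p₀] / P(Y=1).
PAF = (0.024732 − 0.02047) / 0.024732 ≈ 0.1723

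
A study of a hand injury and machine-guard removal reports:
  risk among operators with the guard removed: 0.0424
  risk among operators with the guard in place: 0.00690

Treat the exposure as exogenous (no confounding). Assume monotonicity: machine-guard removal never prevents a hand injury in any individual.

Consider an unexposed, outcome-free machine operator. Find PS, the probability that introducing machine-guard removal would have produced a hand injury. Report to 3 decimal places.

PS ≈ 0.036

Let p₁ = 0.0424, p₀ = 0.0069.
Under exogeneity and monotonicity, PS = (p₁ − p₀) / (1 − p₀).
PS = (0.0424 − 0.0069) / (1 − 0.0069) = 0.0355 / 0.9931 ≈ 0.0357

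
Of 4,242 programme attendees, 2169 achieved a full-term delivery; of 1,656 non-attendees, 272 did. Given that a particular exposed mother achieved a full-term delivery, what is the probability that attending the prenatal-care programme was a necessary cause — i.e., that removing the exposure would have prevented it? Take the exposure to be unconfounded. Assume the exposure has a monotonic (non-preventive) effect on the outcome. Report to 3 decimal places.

p₁ = P(outcome | exposed) = 2169/4242 = 0.51132
p₀ = P(outcome | unexposed) = 272/1656 = 0.16425
Under exogeneity and monotonicity, PN = (p₁ − p₀) / p₁.
PN = (0.51132 − 0.16425) / 0.51132 = 0.34706 / 0.51132 ≈ 0.6788

PN ≈ 0.679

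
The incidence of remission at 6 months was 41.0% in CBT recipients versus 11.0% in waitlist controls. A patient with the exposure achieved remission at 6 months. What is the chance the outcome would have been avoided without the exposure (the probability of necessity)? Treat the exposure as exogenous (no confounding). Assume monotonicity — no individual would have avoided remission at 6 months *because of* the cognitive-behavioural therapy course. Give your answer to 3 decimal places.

p₁ = 0.41, p₀ = 0.11.
Under exogeneity and monotonicity, PN = (p₁ − p₀) / p₁.
PN = (0.41 − 0.11) / 0.41 = 0.3 / 0.41 ≈ 0.7317

PN ≈ 0.732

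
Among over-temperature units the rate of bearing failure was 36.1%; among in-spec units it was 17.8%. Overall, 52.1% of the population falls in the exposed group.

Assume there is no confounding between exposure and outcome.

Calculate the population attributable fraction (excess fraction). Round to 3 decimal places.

p₁ = 0.361, p₀ = 0.178.
Overall risk P(Y=1) = π·p₁ + (1−π)·p₀ = 0.521×0.361 + 0.479×0.178 = 0.27334.
Under exogeneity, PAF = [P(Y=1) − p₀] / P(Y=1).
PAF = (0.27334 − 0.178) / 0.27334 ≈ 0.3488

PAF ≈ 0.349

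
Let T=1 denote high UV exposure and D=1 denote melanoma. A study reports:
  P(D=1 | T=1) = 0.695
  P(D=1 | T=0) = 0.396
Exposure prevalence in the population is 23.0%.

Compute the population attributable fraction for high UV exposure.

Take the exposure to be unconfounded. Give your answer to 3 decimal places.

Let p₁ = 0.695, p₀ = 0.396.
Overall risk P(Y=1) = π·p₁ + (1−π)·p₀ = 0.23×0.695 + 0.77×0.396 = 0.46477.
Under exogeneity, PAF = [P(Y=1) − p₀] / P(Y=1).
PAF = (0.46477 − 0.396) / 0.46477 ≈ 0.1480

PAF ≈ 0.148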